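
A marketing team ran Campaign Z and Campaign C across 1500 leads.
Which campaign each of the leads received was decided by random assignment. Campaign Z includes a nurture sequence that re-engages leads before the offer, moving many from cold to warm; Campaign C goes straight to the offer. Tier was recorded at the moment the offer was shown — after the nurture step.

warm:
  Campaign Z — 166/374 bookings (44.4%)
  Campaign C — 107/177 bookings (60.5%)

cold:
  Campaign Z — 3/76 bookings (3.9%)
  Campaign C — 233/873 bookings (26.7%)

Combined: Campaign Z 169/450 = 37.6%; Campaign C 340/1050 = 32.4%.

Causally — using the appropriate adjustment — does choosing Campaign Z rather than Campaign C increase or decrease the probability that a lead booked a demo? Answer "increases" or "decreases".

increases

Campaign C is higher inside every engagement tier stratum but Campaign Z is higher in aggregate. Whether to stratify depends on how engagement tier relates to the campaign.
Engagement tier is downstream of the campaign. One should not condition on a consequence of treatment, so the overall rates are the right comparison.
Pooled: Campaign Z 37.6% vs Campaign C 32.4%; Campaign Z is higher overall.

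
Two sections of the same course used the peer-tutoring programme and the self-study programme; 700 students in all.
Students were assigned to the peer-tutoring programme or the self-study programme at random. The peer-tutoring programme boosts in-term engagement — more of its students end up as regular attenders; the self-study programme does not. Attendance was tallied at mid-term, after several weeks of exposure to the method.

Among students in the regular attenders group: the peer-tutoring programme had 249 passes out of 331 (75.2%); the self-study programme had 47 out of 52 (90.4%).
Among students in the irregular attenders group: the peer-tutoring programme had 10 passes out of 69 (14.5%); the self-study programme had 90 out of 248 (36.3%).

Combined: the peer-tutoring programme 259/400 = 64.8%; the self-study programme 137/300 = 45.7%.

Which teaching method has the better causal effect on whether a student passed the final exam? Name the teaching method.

the peer-tutoring programme

The distribution of mid-term attendance is itself part of what the teaching method does — it is an intermediate outcome. Holding it fixed would remove that part of the effect; the total effect is the pooled difference.
Pooled: the peer-tutoring programme 64.8% vs the self-study programme 45.7%; the peer-tutoring programme is higher overall.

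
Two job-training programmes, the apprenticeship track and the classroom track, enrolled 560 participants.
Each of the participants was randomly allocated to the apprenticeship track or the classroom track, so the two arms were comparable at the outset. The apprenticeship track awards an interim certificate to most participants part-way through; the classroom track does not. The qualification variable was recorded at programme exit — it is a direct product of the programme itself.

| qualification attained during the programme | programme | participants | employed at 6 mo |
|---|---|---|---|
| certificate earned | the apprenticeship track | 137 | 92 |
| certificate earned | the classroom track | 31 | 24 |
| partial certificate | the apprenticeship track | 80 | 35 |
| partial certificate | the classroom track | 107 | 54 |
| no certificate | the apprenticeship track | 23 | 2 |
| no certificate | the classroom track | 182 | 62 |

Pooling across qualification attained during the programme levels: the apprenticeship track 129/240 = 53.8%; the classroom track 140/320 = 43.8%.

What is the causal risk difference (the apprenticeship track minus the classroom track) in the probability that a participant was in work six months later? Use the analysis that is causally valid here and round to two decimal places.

The distribution of qualification attained during the programme is itself part of what the programme does — it is an intermediate outcome. Holding it fixed would remove that part of the effect; the total effect is the pooled difference.
The causal difference is the pooled difference: 0.537 − 0.438 = +0.100.

+0.10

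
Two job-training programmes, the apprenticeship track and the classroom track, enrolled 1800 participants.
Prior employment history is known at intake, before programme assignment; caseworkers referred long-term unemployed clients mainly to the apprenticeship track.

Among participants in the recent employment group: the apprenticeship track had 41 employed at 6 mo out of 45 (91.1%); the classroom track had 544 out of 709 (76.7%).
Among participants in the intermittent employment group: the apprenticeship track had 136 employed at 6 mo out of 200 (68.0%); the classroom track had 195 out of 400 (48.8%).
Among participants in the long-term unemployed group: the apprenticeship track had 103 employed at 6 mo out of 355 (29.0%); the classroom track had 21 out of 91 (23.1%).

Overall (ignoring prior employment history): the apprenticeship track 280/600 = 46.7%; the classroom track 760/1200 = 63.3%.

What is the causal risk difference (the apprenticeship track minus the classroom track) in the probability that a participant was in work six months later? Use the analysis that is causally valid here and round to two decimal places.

The stratified and pooled comparisons disagree (the apprenticeship track wins within each prior employment history; the classroom track wins overall), so the answer turns on the causal role of prior employment history.
Since prior employment history is a pre-existing factor (not a product of the programme) and it affects the outcome on its own, it is a confounder. The stratified rates, not the pooled rate, identify the causal effect.
Adjusting over the population distribution of prior employment history: 0.419·(0.911−0.767) + 0.333·(0.680−0.487) + 0.248·(0.290−0.231) = +0.139.

+0.14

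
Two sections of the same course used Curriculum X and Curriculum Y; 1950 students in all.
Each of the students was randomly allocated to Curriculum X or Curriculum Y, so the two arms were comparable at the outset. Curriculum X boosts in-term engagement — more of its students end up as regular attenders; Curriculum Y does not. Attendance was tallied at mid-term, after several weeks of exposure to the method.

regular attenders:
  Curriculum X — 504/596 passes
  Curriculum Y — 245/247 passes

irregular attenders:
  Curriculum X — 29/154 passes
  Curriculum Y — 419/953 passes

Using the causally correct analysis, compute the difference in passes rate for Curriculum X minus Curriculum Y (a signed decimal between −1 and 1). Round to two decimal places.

+0.16

Within every mid-term attendance level Curriculum Y has the higher rate, yet pooled Curriculum X does — Simpson's reversal.
The distribution of mid-term attendance is itself part of what the teaching method does — it is an intermediate outcome. Holding it fixed would remove that part of the effect; the total effect is the pooled difference.
The causal difference is the pooled difference: 0.711 − 0.553 = +0.157.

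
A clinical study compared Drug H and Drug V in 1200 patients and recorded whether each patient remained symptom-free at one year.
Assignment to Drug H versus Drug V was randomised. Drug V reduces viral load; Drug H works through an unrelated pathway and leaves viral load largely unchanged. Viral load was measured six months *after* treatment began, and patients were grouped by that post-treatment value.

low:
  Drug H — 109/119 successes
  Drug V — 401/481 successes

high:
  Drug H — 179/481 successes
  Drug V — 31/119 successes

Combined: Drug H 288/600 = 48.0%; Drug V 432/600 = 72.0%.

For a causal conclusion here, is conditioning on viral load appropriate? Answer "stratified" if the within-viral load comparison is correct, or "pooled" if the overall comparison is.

Viral load is downstream of the drug. One should not condition on a consequence of treatment, so the overall rates are the right comparison.
Pooled: Drug H 48.0% vs Drug V 72.0%; Drug V is higher overall.

pooled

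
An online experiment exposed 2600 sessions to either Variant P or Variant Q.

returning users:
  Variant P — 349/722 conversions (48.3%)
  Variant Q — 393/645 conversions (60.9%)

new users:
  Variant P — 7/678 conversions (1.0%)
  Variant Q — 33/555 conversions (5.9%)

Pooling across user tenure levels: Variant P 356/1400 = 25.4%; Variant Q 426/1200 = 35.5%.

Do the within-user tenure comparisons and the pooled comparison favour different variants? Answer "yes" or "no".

no

Within each user tenure level (returning users 48.3% vs 60.9%; new users 1.0% vs 5.9%), Variant Q has the higher rate every time. Pooled: 25.4% vs 35.5% — Variant Q has the higher rate overall. They agree.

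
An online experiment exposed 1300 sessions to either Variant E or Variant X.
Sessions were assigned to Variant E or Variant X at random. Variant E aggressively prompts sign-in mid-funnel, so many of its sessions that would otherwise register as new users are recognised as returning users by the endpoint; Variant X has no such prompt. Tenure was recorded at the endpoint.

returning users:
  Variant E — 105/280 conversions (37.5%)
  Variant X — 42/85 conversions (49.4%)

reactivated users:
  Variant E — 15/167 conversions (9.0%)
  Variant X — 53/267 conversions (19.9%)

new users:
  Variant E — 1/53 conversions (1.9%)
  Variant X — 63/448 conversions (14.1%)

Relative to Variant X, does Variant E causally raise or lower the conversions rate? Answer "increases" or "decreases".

increases

The user tenure-specific comparison favours Variant X throughout, but the pooled figures favour Variant E. The question is whether to condition on user tenure.
Because the variant influences user tenure, user tenure is a post-treatment mediator, not a confounder. Stratifying on it would bias the estimate; the causal effect is the crude pooled difference.
Pooled: Variant E 24.2% vs Variant X 19.8%; Variant E is higher overall.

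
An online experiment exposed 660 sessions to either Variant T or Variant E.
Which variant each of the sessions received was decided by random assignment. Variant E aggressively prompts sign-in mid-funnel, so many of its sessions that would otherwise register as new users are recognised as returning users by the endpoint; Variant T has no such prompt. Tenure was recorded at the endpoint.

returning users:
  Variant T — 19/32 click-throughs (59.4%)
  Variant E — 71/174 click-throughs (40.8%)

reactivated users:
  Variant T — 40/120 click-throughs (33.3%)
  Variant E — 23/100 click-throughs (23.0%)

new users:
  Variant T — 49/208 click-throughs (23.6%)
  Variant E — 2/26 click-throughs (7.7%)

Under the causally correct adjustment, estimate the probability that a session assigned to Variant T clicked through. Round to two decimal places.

The user tenure-specific comparison favours Variant T throughout, but the pooled figures favour Variant E. The question is whether to condition on user tenure.
Stratifying would compare variants among sessions the variants themselves sorted into user tenure groups — a form of selection on an intermediate. The unconditioned pooled rates give the total causal effect.
So P(outcome | do(Variant T)) is just the pooled rate for Variant T: 108/360 = 0.300.

0.30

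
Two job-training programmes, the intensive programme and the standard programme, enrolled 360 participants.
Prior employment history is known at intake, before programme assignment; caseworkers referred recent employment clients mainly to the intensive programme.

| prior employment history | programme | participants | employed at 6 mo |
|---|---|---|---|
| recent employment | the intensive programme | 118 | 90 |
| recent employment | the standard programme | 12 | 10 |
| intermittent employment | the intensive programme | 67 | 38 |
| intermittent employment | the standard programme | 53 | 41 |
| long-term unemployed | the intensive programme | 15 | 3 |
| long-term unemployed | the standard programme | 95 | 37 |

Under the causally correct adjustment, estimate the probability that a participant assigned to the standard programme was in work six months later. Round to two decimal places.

0.68

the standard programme is higher inside every prior employment history stratum but the intensive programme is higher in aggregate. Whether to stratify depends on how prior employment history relates to the programme.
Here prior employment history is a common cause — it drives both which programme a case falls under and the outcome. The crude comparison mixes populations; the stratum-specific rates are the causally relevant ones.
Standardising the standard programme to the population prior employment history mix: 0.361·10/12 + 0.333·41/53 + 0.306·37/95 = 0.678.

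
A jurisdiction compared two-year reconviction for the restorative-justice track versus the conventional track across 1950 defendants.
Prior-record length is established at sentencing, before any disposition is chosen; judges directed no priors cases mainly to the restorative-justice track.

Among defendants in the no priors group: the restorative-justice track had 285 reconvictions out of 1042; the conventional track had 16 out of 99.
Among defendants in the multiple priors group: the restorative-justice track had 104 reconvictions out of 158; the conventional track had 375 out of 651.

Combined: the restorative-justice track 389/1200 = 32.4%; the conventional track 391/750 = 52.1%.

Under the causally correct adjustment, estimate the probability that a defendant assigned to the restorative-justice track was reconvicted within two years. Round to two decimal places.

The stratified and pooled comparisons disagree (the conventional track wins within each prior-record length; the restorative-justice track wins overall), so the answer turns on the causal role of prior-record length.
Prior-record length is set before the disposition has any effect — it is not caused by the disposition — and it independently drives the outcome. That makes it a confounder, so the causal comparison is within prior-record length levels.
Standardising the restorative-justice track to the population prior-record length mix: 0.585·285/1042 + 0.415·104/158 = 0.433.

0.43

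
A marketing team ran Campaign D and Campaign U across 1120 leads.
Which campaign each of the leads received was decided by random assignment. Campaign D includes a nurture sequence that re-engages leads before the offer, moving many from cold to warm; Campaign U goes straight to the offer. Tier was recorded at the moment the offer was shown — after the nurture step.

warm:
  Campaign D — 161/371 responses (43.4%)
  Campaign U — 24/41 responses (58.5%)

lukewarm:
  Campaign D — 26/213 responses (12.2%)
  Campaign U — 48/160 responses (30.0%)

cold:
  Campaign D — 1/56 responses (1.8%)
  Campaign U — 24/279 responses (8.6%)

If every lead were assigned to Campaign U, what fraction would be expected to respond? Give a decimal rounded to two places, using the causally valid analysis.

Engagement tier here is a post-treatment variable shaped by the campaign; conditioning on it would introduce bias rather than remove it. The overall comparison is the causal one.
So P(outcome | do(Campaign U)) is just the pooled rate for Campaign U: 96/480 = 0.200.

0.20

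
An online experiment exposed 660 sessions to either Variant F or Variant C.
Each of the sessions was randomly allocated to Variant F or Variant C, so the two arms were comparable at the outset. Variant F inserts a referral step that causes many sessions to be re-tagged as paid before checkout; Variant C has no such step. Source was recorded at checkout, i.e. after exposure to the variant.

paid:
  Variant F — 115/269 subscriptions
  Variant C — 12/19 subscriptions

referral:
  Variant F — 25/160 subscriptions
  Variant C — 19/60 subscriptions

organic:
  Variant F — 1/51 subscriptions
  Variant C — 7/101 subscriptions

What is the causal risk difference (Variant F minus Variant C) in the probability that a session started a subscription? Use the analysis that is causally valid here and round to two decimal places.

Traffic source lies on the pathway variant → traffic source → outcome, so adjusting for it blocks the indirect effect. For the total causal effect of variant, use the unadjusted pooled rates.
The causal difference is the pooled difference: 0.294 − 0.211 = +0.083.

+0.08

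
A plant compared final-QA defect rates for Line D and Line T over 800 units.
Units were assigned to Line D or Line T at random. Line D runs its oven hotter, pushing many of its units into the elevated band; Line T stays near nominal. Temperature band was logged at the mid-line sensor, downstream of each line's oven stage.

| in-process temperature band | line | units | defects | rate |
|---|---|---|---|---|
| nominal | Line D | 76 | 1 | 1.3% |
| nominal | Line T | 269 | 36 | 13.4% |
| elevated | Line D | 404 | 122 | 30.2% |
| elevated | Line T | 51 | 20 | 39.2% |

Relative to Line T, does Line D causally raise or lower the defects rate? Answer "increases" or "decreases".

increases

In-process temperature band is recorded after the line and is itself shifted by it — it sits on the causal path from line to outcome. Conditioning on a mediator would strip out part of the effect we want; the pooled comparison gives the total causal effect.
Pooled: Line D 25.6% vs Line T 17.5%; Line T is lower overall.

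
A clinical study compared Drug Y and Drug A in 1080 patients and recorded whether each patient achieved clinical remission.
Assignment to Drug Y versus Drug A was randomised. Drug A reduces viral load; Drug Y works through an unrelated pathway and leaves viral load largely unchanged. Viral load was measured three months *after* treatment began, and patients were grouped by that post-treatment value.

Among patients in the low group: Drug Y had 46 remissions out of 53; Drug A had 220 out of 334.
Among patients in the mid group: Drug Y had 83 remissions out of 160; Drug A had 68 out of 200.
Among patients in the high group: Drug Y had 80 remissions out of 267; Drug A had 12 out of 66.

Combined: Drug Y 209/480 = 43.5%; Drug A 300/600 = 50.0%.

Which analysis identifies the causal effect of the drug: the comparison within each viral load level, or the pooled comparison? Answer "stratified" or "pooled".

pooled

Drug Y is higher inside every viral load stratum but Drug A is higher in aggregate. Whether to stratify depends on how viral load relates to the drug.
Because the drug influences viral load, viral load is a post-treatment mediator, not a confounder. Stratifying on it would bias the estimate; the causal effect is the crude pooled difference.
Pooled: Drug Y 43.5% vs Drug A 50.0%; Drug A is higher overall.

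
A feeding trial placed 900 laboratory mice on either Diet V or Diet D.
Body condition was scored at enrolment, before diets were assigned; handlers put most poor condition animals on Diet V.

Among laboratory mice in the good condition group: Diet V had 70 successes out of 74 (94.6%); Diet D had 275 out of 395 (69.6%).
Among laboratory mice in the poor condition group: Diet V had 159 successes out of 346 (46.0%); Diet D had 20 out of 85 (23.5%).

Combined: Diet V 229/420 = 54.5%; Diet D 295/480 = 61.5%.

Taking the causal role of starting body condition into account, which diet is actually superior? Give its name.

Within every starting body condition level Diet V has the higher rate, yet pooled Diet D does — Simpson's reversal.
Starting body condition satisfies the back-door criterion: it is not a descendant of the diet, and it blocks the spurious path from diet to outcome. Adjusting for it (i.e., using the within-starting body condition rates) gives the causal effect.
Within each level — good condition: 94.6% vs 69.6%; poor condition: 46.0% vs 23.5% — Diet V is higher every time.

Diet V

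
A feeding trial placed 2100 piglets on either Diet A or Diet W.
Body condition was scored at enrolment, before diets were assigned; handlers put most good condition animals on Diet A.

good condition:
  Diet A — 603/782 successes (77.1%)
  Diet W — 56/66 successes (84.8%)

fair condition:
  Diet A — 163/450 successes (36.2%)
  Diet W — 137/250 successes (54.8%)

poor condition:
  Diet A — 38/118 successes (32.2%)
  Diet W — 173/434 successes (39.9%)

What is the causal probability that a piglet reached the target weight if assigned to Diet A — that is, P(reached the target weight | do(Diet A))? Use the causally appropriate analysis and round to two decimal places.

0.52

Starting body condition satisfies the back-door criterion: it is not a descendant of the diet, and it blocks the spurious path from diet to outcome. Adjusting for it (i.e., using the within-starting body condition rates) gives the causal effect.
Standardising Diet A to the population starting body condition mix: 0.404·603/782 + 0.333·163/450 + 0.263·38/118 = 0.517.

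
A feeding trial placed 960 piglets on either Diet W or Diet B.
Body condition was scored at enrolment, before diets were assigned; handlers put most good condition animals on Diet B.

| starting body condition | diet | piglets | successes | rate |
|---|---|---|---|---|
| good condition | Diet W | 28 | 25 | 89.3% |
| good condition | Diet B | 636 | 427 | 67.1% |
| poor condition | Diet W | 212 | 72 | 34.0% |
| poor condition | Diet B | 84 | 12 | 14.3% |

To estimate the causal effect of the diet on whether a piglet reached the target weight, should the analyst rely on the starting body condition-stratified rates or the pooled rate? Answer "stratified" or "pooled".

stratified

The starting body condition-specific comparison favours Diet W throughout, but the pooled figures favour Diet B. The question is whether to condition on starting body condition.
Starting body condition satisfies the back-door criterion: it is not a descendant of the diet, and it blocks the spurious path from diet to outcome. Adjusting for it (i.e., using the within-starting body condition rates) gives the causal effect.
Within each level — good condition: 89.3% vs 67.1%; poor condition: 34.0% vs 14.3% — Diet W is higher every time.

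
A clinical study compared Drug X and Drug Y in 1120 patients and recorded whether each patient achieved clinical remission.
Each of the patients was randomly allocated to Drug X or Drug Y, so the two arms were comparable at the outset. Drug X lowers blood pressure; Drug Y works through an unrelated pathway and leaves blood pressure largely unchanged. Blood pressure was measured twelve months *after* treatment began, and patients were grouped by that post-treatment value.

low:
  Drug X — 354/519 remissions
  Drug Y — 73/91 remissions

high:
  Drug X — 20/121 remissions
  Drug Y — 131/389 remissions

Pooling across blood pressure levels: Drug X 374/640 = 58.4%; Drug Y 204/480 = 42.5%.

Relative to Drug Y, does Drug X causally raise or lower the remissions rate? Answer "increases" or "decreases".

Stratifying would compare drugs among patients the drugs themselves sorted into blood pressure groups — a form of selection on an intermediate. The unconditioned pooled rates give the total causal effect.
Pooled: Drug X 58.4% vs Drug Y 42.5%; Drug X is higher overall.

increases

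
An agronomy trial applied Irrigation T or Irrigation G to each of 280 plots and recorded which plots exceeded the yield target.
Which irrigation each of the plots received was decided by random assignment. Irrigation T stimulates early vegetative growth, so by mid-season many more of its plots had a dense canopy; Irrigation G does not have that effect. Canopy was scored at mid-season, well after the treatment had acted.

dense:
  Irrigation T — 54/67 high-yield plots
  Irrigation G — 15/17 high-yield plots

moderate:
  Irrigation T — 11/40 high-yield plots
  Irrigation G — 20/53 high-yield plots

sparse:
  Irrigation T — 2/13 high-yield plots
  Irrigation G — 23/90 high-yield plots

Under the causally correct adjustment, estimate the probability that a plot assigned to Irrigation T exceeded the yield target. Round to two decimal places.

0.56

The mid-season canopy-specific comparison favours Irrigation G throughout, but the pooled figures favour Irrigation T. The question is whether to condition on mid-season canopy.
The distribution of mid-season canopy is itself part of what the irrigation does — it is an intermediate outcome. Holding it fixed would remove that part of the effect; the total effect is the pooled difference.
So P(outcome | do(Irrigation T)) is just the pooled rate for Irrigation T: 67/120 = 0.558.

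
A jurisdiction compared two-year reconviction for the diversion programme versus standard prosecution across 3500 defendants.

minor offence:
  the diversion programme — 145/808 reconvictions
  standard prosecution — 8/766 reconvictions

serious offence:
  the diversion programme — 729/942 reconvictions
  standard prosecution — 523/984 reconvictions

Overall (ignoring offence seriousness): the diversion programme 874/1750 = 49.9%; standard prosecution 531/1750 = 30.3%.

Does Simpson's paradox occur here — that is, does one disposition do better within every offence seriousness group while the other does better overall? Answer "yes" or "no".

Within each offence seriousness level (minor offence 17.9% vs 1.0%; serious offence 77.4% vs 53.2%), standard prosecution has the lower rate every time. Pooled: 49.9% vs 30.3% — standard prosecution has the lower rate overall. They agree.

no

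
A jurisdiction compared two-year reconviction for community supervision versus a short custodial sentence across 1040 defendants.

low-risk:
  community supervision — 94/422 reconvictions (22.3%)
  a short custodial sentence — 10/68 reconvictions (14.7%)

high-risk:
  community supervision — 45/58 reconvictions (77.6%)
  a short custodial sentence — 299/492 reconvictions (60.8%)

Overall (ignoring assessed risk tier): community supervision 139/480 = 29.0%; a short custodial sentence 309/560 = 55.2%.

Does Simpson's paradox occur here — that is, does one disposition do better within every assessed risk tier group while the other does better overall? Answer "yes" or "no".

Within each assessed risk tier level (low-risk 22.3% vs 14.7%; high-risk 77.6% vs 60.8%), a short custodial sentence has the lower rate every time. Pooled: 29.0% vs 55.2% — community supervision has the lower rate overall. The two comparisons disagree.

yes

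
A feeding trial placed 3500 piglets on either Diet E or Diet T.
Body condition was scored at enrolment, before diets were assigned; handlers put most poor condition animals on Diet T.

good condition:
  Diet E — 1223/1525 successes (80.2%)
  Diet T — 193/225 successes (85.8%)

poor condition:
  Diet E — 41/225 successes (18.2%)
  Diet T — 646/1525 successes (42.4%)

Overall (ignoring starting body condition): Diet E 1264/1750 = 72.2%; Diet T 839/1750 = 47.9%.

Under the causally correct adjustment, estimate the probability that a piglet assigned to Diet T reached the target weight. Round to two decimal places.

The stratified and pooled comparisons disagree (Diet T wins within each starting body condition; Diet E wins overall), so the answer turns on the causal role of starting body condition.
Starting body condition satisfies the back-door criterion: it is not a descendant of the diet, and it blocks the spurious path from diet to outcome. Adjusting for it (i.e., using the within-starting body condition rates) gives the causal effect.
Standardising Diet T to the population starting body condition mix: 0.500·193/225 + 0.500·646/1525 = 0.641.

0.64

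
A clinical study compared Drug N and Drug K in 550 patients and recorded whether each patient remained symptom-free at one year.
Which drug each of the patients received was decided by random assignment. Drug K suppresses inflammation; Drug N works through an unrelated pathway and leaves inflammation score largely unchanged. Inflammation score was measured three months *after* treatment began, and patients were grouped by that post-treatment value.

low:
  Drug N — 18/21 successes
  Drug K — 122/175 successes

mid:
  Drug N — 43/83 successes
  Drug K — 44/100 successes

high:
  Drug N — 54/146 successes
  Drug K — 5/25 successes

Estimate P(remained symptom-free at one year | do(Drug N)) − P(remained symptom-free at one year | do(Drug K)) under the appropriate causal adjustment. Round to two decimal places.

-0.11

Because the drug influences inflammation score, inflammation score is a post-treatment mediator, not a confounder. Stratifying on it would bias the estimate; the causal effect is the crude pooled difference.
The causal difference is the pooled difference: 0.460 − 0.570 = -0.110.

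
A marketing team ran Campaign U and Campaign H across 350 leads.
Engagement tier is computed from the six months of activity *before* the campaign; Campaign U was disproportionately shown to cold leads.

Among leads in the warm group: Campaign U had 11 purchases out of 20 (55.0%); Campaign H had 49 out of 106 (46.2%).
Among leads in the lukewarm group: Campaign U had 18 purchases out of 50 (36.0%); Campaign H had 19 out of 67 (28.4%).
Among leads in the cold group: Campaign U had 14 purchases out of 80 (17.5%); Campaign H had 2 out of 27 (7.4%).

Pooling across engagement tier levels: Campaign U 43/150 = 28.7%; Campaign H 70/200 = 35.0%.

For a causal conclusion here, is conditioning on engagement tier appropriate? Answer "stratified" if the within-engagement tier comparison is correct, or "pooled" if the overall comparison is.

stratified

The stratified and pooled comparisons disagree (Campaign U wins within each engagement tier; Campaign H wins overall), so the answer turns on the causal role of engagement tier.
Since engagement tier is a pre-existing factor (not a product of the campaign) and it affects the outcome on its own, it is a confounder. The stratified rates, not the pooled rate, identify the causal effect.
Within each level — warm: 55.0% vs 46.2%; lukewarm: 36.0% vs 28.4%; cold: 17.5% vs 7.4% — Campaign U is higher every time.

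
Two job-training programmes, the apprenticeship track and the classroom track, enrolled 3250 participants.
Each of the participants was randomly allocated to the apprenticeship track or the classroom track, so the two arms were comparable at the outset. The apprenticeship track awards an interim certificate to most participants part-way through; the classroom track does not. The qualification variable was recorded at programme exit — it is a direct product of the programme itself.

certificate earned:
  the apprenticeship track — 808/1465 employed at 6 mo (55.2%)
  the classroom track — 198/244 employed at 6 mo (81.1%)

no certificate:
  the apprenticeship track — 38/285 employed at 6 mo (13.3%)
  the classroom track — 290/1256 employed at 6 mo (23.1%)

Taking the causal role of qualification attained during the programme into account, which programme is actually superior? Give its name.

the apprenticeship track

Qualification attained during the programme lies on the pathway programme → qualification attained during the programme → outcome, so adjusting for it blocks the indirect effect. For the total causal effect of programme, use the unadjusted pooled rates.
Pooled: the apprenticeship track 48.3% vs the classroom track 32.5%; the apprenticeship track is higher overall.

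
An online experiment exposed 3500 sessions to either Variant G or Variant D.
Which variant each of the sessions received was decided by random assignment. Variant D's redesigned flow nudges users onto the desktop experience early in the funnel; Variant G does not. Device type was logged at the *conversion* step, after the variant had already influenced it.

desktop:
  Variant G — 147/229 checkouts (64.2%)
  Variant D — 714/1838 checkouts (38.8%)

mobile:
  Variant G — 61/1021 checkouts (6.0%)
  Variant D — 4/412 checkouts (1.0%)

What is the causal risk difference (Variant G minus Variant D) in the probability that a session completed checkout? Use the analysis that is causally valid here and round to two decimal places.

The stratified and pooled comparisons disagree (Variant G wins within each device type; Variant D wins overall), so the answer turns on the causal role of device type.
Device type is downstream of the variant. One should not condition on a consequence of treatment, so the overall rates are the right comparison.
The causal difference is the pooled difference: 0.166 − 0.319 = -0.153.

-0.15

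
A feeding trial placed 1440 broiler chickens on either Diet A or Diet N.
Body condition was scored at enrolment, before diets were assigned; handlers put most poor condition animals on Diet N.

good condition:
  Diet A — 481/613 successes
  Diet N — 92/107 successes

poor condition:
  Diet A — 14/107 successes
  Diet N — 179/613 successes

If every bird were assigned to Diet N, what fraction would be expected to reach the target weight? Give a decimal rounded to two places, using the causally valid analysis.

The starting body condition-specific comparison favours Diet N throughout, but the pooled figures favour Diet A. The question is whether to condition on starting body condition.
Starting body condition satisfies the back-door criterion: it is not a descendant of the diet, and it blocks the spurious path from diet to outcome. Adjusting for it (i.e., using the within-starting body condition rates) gives the causal effect.
Standardising Diet N to the population starting body condition mix: 0.500·92/107 + 0.500·179/613 = 0.576.

0.58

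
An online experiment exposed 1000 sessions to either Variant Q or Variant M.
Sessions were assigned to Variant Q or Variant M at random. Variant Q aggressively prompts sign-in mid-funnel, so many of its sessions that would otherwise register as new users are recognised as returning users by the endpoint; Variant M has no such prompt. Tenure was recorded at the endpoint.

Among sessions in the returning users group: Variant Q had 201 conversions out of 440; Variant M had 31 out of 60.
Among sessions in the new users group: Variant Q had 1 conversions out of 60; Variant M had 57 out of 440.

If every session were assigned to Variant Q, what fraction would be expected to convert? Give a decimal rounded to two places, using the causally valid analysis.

Stratifying would compare variants among sessions the variants themselves sorted into user tenure groups — a form of selection on an intermediate. The unconditioned pooled rates give the total causal effect.
So P(outcome | do(Variant Q)) is just the pooled rate for Variant Q: 202/500 = 0.404.

0.40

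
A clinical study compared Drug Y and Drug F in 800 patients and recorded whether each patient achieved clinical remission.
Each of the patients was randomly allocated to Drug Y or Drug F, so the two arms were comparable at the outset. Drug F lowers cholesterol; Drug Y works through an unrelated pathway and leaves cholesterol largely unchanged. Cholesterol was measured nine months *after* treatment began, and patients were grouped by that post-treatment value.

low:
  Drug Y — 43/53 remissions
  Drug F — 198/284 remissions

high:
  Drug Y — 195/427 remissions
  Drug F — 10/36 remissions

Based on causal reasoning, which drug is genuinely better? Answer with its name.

Within every cholesterol level Drug Y has the higher rate, yet pooled Drug F does — Simpson's reversal.
Cholesterol lies on the pathway drug → cholesterol → outcome, so adjusting for it blocks the indirect effect. For the total causal effect of drug, use the unadjusted pooled rates.
Pooled: Drug Y 49.6% vs Drug F 65.0%; Drug F is higher overall.

Drug F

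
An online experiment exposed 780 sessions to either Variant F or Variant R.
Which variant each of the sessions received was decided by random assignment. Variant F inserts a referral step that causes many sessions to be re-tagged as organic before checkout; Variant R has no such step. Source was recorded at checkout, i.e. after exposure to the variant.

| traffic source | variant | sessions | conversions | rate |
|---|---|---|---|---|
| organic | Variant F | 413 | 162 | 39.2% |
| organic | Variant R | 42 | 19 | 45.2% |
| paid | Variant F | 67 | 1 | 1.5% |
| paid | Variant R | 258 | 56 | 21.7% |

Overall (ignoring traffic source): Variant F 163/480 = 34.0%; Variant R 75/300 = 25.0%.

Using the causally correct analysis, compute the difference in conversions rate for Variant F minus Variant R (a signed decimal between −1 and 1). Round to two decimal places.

Because the variant influences traffic source, traffic source is a post-treatment mediator, not a confounder. Stratifying on it would bias the estimate; the causal effect is the crude pooled difference.
The causal difference is the pooled difference: 0.340 − 0.250 = +0.090.

+0.09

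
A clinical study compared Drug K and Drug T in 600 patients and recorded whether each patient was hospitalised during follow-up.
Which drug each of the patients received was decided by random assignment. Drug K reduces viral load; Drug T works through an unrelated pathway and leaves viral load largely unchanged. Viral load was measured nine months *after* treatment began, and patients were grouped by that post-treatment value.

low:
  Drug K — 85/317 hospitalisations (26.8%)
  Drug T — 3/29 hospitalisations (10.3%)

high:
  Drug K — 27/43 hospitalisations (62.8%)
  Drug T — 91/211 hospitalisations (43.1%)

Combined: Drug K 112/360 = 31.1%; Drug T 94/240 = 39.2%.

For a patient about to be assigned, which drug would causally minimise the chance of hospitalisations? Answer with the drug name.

The stratified and pooled comparisons disagree (Drug T wins within each viral load; Drug K wins overall), so the answer turns on the causal role of viral load.
Stratifying would compare drugs among patients the drugs themselves sorted into viral load groups — a form of selection on an intermediate. The unconditioned pooled rates give the total causal effect.
Pooled: Drug K 31.1% vs Drug T 39.2%; Drug K is lower overall.

Drug K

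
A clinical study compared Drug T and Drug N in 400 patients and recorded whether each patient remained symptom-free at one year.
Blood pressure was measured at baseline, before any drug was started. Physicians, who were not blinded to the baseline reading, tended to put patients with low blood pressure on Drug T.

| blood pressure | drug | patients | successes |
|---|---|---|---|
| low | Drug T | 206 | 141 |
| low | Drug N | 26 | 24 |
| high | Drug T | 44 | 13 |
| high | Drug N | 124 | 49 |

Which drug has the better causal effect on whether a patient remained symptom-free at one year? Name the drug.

Drug N

The stratified and pooled comparisons disagree (Drug N wins within each blood pressure; Drug T wins overall), so the answer turns on the causal role of blood pressure.
The imbalance in blood pressure arose from how patients were allocated, not from anything the drug did; and blood pressure independently affects the outcome. The pooled gap is confounded — condition on blood pressure.
Within each level — low: 68.4% vs 92.3%; high: 29.5% vs 39.5% — Drug N is higher every time.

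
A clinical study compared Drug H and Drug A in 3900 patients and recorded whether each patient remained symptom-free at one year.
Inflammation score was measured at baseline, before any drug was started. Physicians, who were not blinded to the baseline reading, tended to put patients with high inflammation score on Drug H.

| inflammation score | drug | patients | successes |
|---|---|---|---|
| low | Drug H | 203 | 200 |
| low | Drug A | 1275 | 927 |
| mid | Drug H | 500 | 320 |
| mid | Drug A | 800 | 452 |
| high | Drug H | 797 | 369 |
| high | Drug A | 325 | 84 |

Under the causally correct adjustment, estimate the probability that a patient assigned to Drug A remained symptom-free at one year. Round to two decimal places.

0.54

Inflammation score is set before the drug has any effect — it is not caused by the drug — and it independently drives the outcome. That makes it a confounder, so the causal comparison is within inflammation score levels.
Standardising Drug A to the population inflammation score mix: 0.379·927/1275 + 0.333·452/800 + 0.288·84/325 = 0.538.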